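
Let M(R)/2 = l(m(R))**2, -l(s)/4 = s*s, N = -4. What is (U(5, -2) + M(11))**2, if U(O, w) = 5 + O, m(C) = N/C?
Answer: 23901778404/214358881 ≈ 111.50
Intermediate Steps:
m(C) = -4/C
l(s) = -4*s**2 (l(s) = -4*s*s = -4*s**2)
M(R) = 8192/R**4 (M(R) = 2*(-4*16/R**2)**2 = 2*(-64/R**2)**2 = 2*(4096/R**4) = 8192/R**4)
(U(5, -2) + M(11))**2 = ((5 + 5) + 8192/11**4)**2 = (10 + 8192*(1/14641))**2 = (10 + 8192/14641)**2 = (154602/14641)**2 = 23901778404/214358881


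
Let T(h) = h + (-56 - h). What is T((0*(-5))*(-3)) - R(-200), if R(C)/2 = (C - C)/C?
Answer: -56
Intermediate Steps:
R(C) = 0 (R(C) = 2*((C - C)/C) = 2*(0/C) = 2*0 = 0)
T(h) = -56
T((0*(-5))*(-3)) - R(-200) = -56 - 1*0 = -56 + 0 = -56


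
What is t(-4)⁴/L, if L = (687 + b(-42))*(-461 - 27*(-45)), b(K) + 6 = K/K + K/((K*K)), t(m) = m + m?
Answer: 86016/10798411 ≈ 0.0079656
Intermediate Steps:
t(m) = 2*m
b(K) = -5 + 1/K (b(K) = -6 + (K/K + K/((K*K))) = -6 + (1 + K/(K²)) = -6 + (1 + K/K²) = -6 + (1 + 1/K) = -5 + 1/K)
L = 10798411/21 (L = (687 + (-5 + 1/(-42)))*(-461 - 27*(-45)) = (687 + (-5 - 1/42))*(-461 + 1215) = (687 - 211/42)*754 = (28643/42)*754 = 10798411/21 ≈ 5.1421e+5)
t(-4)⁴/L = (2*(-4))⁴/(10798411/21) = (-8)⁴*(21/10798411) = 4096*(21/10798411) = 86016/10798411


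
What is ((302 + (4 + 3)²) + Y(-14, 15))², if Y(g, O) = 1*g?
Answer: 113569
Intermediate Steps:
Y(g, O) = g
((302 + (4 + 3)²) + Y(-14, 15))² = ((302 + (4 + 3)²) - 14)² = ((302 + 7²) - 14)² = ((302 + 49) - 14)² = (351 - 14)² = 337² = 113569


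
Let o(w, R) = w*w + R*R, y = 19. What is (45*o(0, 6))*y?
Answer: 30780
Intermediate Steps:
o(w, R) = R² + w² (o(w, R) = w² + R² = R² + w²)
(45*o(0, 6))*y = (45*(6² + 0²))*19 = (45*(36 + 0))*19 = (45*36)*19 = 1620*19 = 30780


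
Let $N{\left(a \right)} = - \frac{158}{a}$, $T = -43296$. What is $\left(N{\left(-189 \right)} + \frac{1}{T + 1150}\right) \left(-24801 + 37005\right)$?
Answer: $\frac{1504906654}{147511} \approx 10202.0$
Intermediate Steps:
$\left(N{\left(-189 \right)} + \frac{1}{T + 1150}\right) \left(-24801 + 37005\right) = \left(- \frac{158}{-189} + \frac{1}{-43296 + 1150}\right) \left(-24801 + 37005\right) = \left(\left(-158\right) \left(- \frac{1}{189}\right) + \frac{1}{-42146}\right) 12204 = \left(\frac{158}{189} - \frac{1}{42146}\right) 12204 = \frac{6658879}{7965594} \cdot 12204 = \frac{1504906654}{147511}$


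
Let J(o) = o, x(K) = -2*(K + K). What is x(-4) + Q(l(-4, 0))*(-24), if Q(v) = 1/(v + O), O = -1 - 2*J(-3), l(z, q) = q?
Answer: 56/5 ≈ 11.200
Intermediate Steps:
x(K) = -4*K
O = 5 (O = -1 - 2*(-3) = -1 + 6 = 5)
Q(v) = 1/(5 + v) (Q(v) = 1/(v + 5) = 1/(5 + v))
x(-4) + Q(l(-4, 0))*(-24) = -4*(-4) - 24/(5 + 0) = 16 - 24/5 = 56/5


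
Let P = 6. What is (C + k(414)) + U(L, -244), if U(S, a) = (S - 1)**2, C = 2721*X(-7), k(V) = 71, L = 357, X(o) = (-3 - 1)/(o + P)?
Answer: 137691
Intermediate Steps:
X(o) = -4/(6 + o) (X(o) = (-3 - 1)/(o + 6) = -4/(6 + o))
C = 10884 (C = 2721*(-4/(6 - 7)) = 2721*(-4/(-1)) = 2721*(-4*(-1)) = 2721*4 = 10884)
U(S, a) = (-1 + S)**2
(C + k(414)) + U(L, -244) = (10884 + 71) + (-1 + 357)**2 = 10955 + 356**2 = 10955 + 126736 = 137691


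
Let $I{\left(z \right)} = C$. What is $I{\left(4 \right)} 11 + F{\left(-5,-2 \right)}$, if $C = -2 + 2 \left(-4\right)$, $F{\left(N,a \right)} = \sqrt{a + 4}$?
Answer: $-110 + \sqrt{2} \approx -108.59$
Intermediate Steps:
$F{\left(N,a \right)} = \sqrt{4 + a}$
$C = -10$ ($C = -2 - 8 = -10$)
$I{\left(z \right)} = -10$
$I{\left(4 \right)} 11 + F{\left(-5,-2 \right)} = \left(-10\right) 11 + \sqrt{4 - 2} = -110 + \sqrt{2}$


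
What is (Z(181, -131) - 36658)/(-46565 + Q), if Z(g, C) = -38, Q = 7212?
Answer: 36696/39353 ≈ 0.93248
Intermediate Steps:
(Z(181, -131) - 36658)/(-46565 + Q) = (-38 - 36658)/(-46565 + 7212) = -36696/(-39353) = -36696*(-1/39353) = 36696/39353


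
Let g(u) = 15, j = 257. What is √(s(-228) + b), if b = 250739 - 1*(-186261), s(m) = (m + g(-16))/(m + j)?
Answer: √367510823/29 ≈ 661.05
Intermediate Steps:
s(m) = (15 + m)/(257 + m) (s(m) = (m + 15)/(m + 257) = (15 + m)/(257 + m))
b = 437000 (b = 250739 + 186261 = 437000)
√(s(-228) + b) = √((15 - 228)/(257 - 228) + 437000) = √(-213/29 + 437000) = √(12672787/29) = √367510823/29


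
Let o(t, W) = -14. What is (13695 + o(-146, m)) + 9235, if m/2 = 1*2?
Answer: 22916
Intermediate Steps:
m = 4 (m = 2*(1*2) = 2*2 = 4)
(13695 + o(-146, m)) + 9235 = (13695 - 14) + 9235 = 13681 + 9235 = 22916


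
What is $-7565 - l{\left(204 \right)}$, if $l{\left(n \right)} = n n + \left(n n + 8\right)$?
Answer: $-90805$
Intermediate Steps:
$l{\left(n \right)} = 8 + 2 n^{2}$ ($l{\left(n \right)} = n^{2} + \left(n^{2} + 8\right) = n^{2} + \left(8 + n^{2}\right) = 8 + 2 n^{2}$)
$-7565 - l{\left(204 \right)} = -7565 - \left(8 + 2 \cdot 204^{2}\right) = -7565 - \left(8 + 2 \cdot 41616\right) = -7565 - \left(8 + 83232\right) = -7565 - 83240 = -90805$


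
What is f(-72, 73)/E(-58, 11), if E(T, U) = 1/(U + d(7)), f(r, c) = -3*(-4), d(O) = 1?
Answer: 144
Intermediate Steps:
f(r, c) = 12
E(T, U) = 1/(1 + U) (E(T, U) = 1/(U + 1) = 1/(1 + U))
f(-72, 73)/E(-58, 11) = 12/(1/(1 + 11)) = 12/(1/12) = 12*12 = 144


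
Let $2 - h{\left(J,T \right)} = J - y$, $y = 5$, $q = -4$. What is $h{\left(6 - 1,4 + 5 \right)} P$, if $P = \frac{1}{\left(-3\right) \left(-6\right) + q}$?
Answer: $\frac{1}{7} \approx 0.14286$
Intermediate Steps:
$h{\left(J,T \right)} = 7 - J$ ($h{\left(J,T \right)} = 2 - \left(J - 5\right) = 2 - \left(-5 + J\right) = 7 - J$)
$P = \frac{1}{14}$ ($P = \frac{1}{\left(-3\right) \left(-6\right) - 4} = \frac{1}{18 - 4} = \frac{1}{14} \approx 0.071429$)
$h{\left(6 - 1,4 + 5 \right)} P = \left(7 - \left(6 - 1\right)\right) \frac{1}{14} = \left(7 - 5\right) \frac{1}{14} = 2 \cdot \frac{1}{14} = \frac{1}{7}$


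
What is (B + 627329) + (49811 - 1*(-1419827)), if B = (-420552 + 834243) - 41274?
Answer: 2469384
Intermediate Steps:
B = 372417 (B = 413691 - 41274 = 372417)
(B + 627329) + (49811 - 1*(-1419827)) = (372417 + 627329) + (49811 - 1*(-1419827)) = 999746 + (49811 + 1419827) = 999746 + 1469638 = 2469384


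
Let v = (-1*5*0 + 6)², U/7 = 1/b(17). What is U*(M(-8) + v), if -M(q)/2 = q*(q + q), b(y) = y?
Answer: -1540/17 ≈ -90.588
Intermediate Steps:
U = 7/17 ≈ 0.41176
v = 36 (v = (-5*0 + 6)² = (0 + 6)² = 6² = 36)
M(q) = -4*q² (M(q) = -2*q*(q + q) = -2*q*2*q = -4*q²)
U*(M(-8) + v) = 7*(-4*(-8)² + 36)/17 = 7*(-4*64 + 36)/17 = 7*(-256 + 36)/17 = (7/17)*(-220) = -1540/17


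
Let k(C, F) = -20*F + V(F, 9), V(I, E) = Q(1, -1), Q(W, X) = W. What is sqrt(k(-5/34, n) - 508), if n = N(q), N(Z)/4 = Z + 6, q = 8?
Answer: I*sqrt(1627) ≈ 40.336*I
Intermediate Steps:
V(I, E) = 1
N(Z) = 24 + 4*Z (N(Z) = 4*(Z + 6) = 4*(6 + Z) = 24 + 4*Z)
n = 56 (n = 24 + 4*8 = 24 + 32 = 56)
k(C, F) = 1 - 20*F (k(C, F) = -20*F + 1 = 1 - 20*F)
sqrt(k(-5/34, n) - 508) = sqrt((1 - 20*56) - 508) = sqrt((1 - 1120) - 508) = sqrt(-1119 - 508) = sqrt(-1627) = I*sqrt(1627)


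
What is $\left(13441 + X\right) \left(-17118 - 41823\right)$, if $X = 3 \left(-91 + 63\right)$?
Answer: $-787274937$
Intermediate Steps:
$X = -84$ ($X = 3 \left(-28\right) = -84$)
$\left(13441 + X\right) \left(-17118 - 41823\right) = \left(13441 - 84\right) \left(-17118 - 41823\right) = 13357 \left(-58941\right) = -787274937$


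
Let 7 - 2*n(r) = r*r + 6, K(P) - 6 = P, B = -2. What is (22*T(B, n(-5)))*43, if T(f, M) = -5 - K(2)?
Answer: -12298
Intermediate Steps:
K(P) = 6 + P
n(r) = ½ - r²/2 (n(r) = 7/2 - (r*r + 6)/2 = 7/2 - (r² + 6)/2 = 7/2 - (6 + r²)/2 = 7/2 + (-3 - r²/2) = ½ - r²/2)
T(f, M) = -13 (T(f, M) = -5 - (6 + 2) = -5 - 1*8 = -5 - 8 = -13)
(22*T(B, n(-5)))*43 = (22*(-13))*43 = -286*43 = -12298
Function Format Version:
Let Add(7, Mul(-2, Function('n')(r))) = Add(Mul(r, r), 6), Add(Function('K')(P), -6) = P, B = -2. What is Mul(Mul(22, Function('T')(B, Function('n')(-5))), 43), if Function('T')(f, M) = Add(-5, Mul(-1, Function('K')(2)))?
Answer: -12298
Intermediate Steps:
Function('K')(P) = Add(6, P)
Function('n')(r) = Add(Rational(1, 2), Mul(Rational(-1, 2), Pow(r, 2))) (Function('n')(r) = Add(Rational(7, 2), Mul(Rational(-1, 2), Add(Mul(r, r), 6))) = Add(Rational(7, 2), Mul(Rational(-1, 2), Add(Pow(r, 2), 6))) = Add(Rational(7, 2), Mul(Rational(-1, 2), Add(6, Pow(r, 2)))) = Add(Rational(7, 2), Add(-3, Mul(Rational(-1, 2), Pow(r, 2)))) = Add(Rational(1, 2), Mul(Rational(-1, 2), Pow(r, 2))))
Function('T')(f, M) = -13 (Function('T')(f, M) = Add(-5, Mul(-1, Add(6, 2))) = Add(-5, Mul(-1, 8)) = Add(-5, -8) = -13)
Mul(Mul(22, Function('T')(B, Function('n')(-5))), 43) = Mul(Mul(22, -13), 43) = Mul(-286, 43) = -12298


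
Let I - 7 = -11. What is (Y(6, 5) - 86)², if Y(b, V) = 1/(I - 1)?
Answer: 185761/25 ≈ 7430.4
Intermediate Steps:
I = -4 (I = 7 - 11 = -4)
Y(b, V) = -⅕ (Y(b, V) = 1/(-4 - 1) = 1/(-5) = -⅕)
(Y(6, 5) - 86)² = (-⅕ - 86)² = (-431/5)² = 185761/25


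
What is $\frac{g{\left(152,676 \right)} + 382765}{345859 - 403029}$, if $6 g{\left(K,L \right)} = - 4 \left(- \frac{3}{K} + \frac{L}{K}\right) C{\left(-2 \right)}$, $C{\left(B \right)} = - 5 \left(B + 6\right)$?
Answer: $- \frac{2182097}{325869} \approx -6.6962$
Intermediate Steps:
$C{\left(B \right)} = -30 - 5 B$ ($C{\left(B \right)} = - 5 \left(6 + B\right) = -30 - 5 B$)
$g{\left(K,L \right)} = - \frac{40}{K} + \frac{40 L}{3 K}$ ($g{\left(K,L \right)} = \frac{- 4 \left(- \frac{3}{K} + \frac{L}{K}\right) \left(-30 - -10\right)}{6} = \frac{\left(\frac{12}{K} - \frac{4 L}{K}\right) \left(-30 + 10\right)}{6} = \frac{\left(\frac{12}{K} - \frac{4 L}{K}\right) \left(-20\right)}{6} = \frac{- \frac{240}{K} + \frac{80 L}{K}}{6} = - \frac{40}{K} + \frac{40 L}{3 K}$)
$\frac{g{\left(152,676 \right)} + 382765}{345859 - 403029} = \frac{\frac{40 \left(-3 + 676\right)}{3 \cdot 152} + 382765}{345859 - 403029} = \frac{\frac{40}{3} \cdot \frac{1}{152} \cdot 673 + 382765}{-57170} = \left(\frac{3365}{57} + 382765\right) \left(- \frac{1}{57170}\right) = \frac{21820970}{57} \left(- \frac{1}{57170}\right) = - \frac{2182097}{325869}$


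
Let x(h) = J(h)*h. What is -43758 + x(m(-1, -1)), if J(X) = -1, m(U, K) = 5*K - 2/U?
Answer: -43755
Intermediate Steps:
m(U, K) = -2/U + 5*K
x(h) = -h
-43758 + x(m(-1, -1)) = -43758 - (-2/(-1) + 5*(-1)) = -43758 - (-2*(-1) - 5) = -43758 - (2 - 5) = -43758 - 1*(-3) = -43758 + 3 = -43755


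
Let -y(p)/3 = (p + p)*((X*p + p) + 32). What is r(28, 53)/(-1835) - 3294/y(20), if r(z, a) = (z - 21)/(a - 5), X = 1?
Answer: 67147/176160 ≈ 0.38117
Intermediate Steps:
r(z, a) = (-21 + z)/(-5 + a)
y(p) = -6*p*(32 + 2*p) (y(p) = -3*(p + p)*((1*p + p) + 32) = -3*2*p*((p + p) + 32) = -3*2*p*(2*p + 32) = -3*2*p*(32 + 2*p) = -6*p*(32 + 2*p))
r(28, 53)/(-1835) - 3294/y(20) = ((-21 + 28)/(-5 + 53))/(-1835) - 3294*(-1/(240*(16 + 20))) = (7/48)*(-1/1835) - 3294/((-12*20*36)) = ((1/48)*7)*(-1/1835) - 3294/(-8640) = (7/48)*(-1/1835) - 3294*(-1/8640) = -7/88080 + 61/160 = 67147/176160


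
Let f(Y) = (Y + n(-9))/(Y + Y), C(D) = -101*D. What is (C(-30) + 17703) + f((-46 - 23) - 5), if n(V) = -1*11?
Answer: 3068569/148 ≈ 20734.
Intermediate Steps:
n(V) = -11
f(Y) = (-11 + Y)/(2*Y) (f(Y) = (Y - 11)/(Y + Y) = (-11 + Y)/((2*Y)) = (-11 + Y)*(1/(2*Y)) = (-11 + Y)/(2*Y))
(C(-30) + 17703) + f((-46 - 23) - 5) = (-101*(-30) + 17703) + (-11 + ((-46 - 23) - 5))/(2*((-46 - 23) - 5)) = (3030 + 17703) + (-11 + (-69 - 5))/(2*(-69 - 5)) = 20733 + (½)*(-11 - 74)/(-74) = 20733 + (½)*(-1/74)*(-85) = 20733 + 85/148 = 3068569/148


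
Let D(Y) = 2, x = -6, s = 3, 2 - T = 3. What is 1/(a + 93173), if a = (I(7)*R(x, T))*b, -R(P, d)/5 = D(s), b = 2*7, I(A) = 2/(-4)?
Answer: 1/93243 ≈ 1.0725e-5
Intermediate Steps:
T = -1 (T = 2 - 1*3 = 2 - 3 = -1)
I(A) = -½ (I(A) = 2*(-¼) = -½)
b = 14
R(P, d) = -10 (R(P, d) = -5*2 = -10)
a = 70 (a = -½*(-10)*14 = 5*14 = 70)
1/(a + 93173) = 1/(70 + 93173) = 1/93243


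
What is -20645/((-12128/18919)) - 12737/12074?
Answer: 2357870854767/73216736 ≈ 32204.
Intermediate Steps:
-20645/((-12128/18919)) - 12737/12074 = -20645/((-12128*1/18919)) - 12737*1/12074 = -20645/(-12128/18919) - 12737/12074 = -20645*(-18919/12128) - 12737/12074 = 390582755/12128 - 12737/12074 = 2357870854767/73216736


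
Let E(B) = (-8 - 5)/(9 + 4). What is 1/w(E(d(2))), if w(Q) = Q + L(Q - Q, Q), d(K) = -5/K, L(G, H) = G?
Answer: -1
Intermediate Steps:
E(B) = -1 (E(B) = -13/13 = -13*1/13 = -1)
w(Q) = Q (w(Q) = Q + (Q - Q) = Q + 0 = Q)
1/w(E(d(2))) = 1/(-1) = -1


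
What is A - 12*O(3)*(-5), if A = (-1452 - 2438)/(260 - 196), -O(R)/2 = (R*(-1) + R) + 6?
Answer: -24985/32 ≈ -780.78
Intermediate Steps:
O(R) = -12 (O(R) = -2*((R*(-1) + R) + 6) = -2*((-R + R) + 6) = -2*(0 + 6) = -2*6 = -12)
A = -1945/32 (A = -3890/64 = -3890*1/64 = -1945/32 ≈ -60.781)
A - 12*O(3)*(-5) = -1945/32 - 12*(-12)*(-5) = -1945/32 + 144*(-5) = -1945/32 - 720 = -24985/32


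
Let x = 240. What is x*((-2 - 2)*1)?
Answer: -960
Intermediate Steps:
x*((-2 - 2)*1) = 240*((-2 - 2)*1) = 240*(-4*1) = 240*(-4) = -960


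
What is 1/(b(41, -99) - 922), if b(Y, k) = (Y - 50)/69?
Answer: -23/21209 ≈ -0.0010844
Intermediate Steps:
b(Y, k) = -50/69 + Y/69 (b(Y, k) = (-50 + Y)*(1/69) = -50/69 + Y/69)
1/(b(41, -99) - 922) = 1/((-50/69 + (1/69)*41) - 922) = 1/((-50/69 + 41/69) - 922) = 1/(-3/23 - 922) = 1/(-21209/23) = -23/21209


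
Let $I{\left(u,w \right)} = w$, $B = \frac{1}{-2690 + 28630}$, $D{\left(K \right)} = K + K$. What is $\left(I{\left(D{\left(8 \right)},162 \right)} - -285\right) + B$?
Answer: $\frac{11595181}{25940} \approx 447.0$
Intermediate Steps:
$D{\left(K \right)} = 2 K$
$B = \frac{1}{25940} \approx 3.8551 \cdot 10^{-5}$
$\left(I{\left(D{\left(8 \right)},162 \right)} - -285\right) + B = \left(162 - -285\right) + \frac{1}{25940} = \left(162 + 285\right) + \frac{1}{25940} = 447 + \frac{1}{25940} = \frac{11595181}{25940}$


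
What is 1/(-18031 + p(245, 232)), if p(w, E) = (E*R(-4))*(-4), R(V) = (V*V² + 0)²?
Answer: -1/3819119 ≈ -2.6184e-7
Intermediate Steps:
R(V) = V⁶ (R(V) = (V³ + 0)² = (V³)² = V⁶)
p(w, E) = -16384*E (p(w, E) = (E*(-4)⁶)*(-4) = (E*4096)*(-4) = (4096*E)*(-4) = -16384*E)
1/(-18031 + p(245, 232)) = 1/(-18031 - 16384*232) = 1/(-18031 - 3801088) = 1/(-3819119) = -1/3819119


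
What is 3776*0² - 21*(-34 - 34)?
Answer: 1428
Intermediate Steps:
3776*0² - 21*(-34 - 34) = 3776*0 - 21*(-68) = 0 + 1428 = 1428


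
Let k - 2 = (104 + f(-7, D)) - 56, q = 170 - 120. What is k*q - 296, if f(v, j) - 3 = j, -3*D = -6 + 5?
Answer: 7112/3 ≈ 2370.7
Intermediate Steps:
D = ⅓ (D = -(-6 + 5)/3 = -⅓*(-1) = ⅓ ≈ 0.33333)
f(v, j) = 3 + j
q = 50
k = 160/3 (k = 2 + ((104 + (3 + ⅓)) - 56) = 2 + ((104 + 10/3) - 56) = 2 + (322/3 - 56) = 2 + 154/3 = 160/3 ≈ 53.333)
k*q - 296 = (160/3)*50 - 296 = 8000/3 - 296 = 7112/3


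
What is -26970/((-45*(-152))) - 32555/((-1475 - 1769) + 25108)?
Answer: -2256523/415416 ≈ -5.4320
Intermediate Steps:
-26970/((-45*(-152))) - 32555/((-1475 - 1769) + 25108) = -26970/6840 - 32555/(-3244 + 25108) = -26970*1/6840 - 32555/21864 = -899/228 - 32555*1/21864 = -899/228 - 32555/21864 = -2256523/415416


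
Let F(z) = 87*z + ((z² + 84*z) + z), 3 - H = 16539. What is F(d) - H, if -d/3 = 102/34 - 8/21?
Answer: 747069/49 ≈ 15246.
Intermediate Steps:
H = -16536 (H = 3 - 1*16539 = 3 - 16539 = -16536)
d = -55/7 (d = -3*(102/34 - 8/21) = -3*(102*(1/34) - 8*1/21) = -3*(3 - 8/21) = -3*55/21 = -55/7 ≈ -7.8571)
F(z) = z² + 172*z (F(z) = 87*z + (z² + 85*z) = z² + 172*z)
F(d) - H = -55*(172 - 55/7)/7 - 1*(-16536) = -55/7*1149/7 + 16536 = -63195/49 + 16536 = 747069/49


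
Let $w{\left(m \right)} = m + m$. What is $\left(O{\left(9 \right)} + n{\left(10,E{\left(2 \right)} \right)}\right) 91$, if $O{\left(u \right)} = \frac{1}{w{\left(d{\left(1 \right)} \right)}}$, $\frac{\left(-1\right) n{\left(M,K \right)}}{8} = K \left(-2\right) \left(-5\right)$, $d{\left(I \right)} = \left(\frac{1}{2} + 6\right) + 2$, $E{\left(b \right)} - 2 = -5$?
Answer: $\frac{371371}{17} \approx 21845.0$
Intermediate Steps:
$E{\left(b \right)} = -3$ ($E{\left(b \right)} = 2 - 5 = -3$)
$d{\left(I \right)} = \frac{17}{2}$ ($d{\left(I \right)} = \left(\frac{1}{2} + 6\right) + 2 = \frac{13}{2} + 2 = \frac{17}{2}$)
$n{\left(M,K \right)} = - 80 K$ ($n{\left(M,K \right)} = - 8 K \left(-2\right) \left(-5\right) = - 8 - 2 K \left(-5\right) = - 8 \cdot 10 K = - 80 K$)
$w{\left(m \right)} = 2 m$
$O{\left(u \right)} = \frac{1}{17}$ ($O{\left(u \right)} = \frac{1}{2 \cdot \frac{17}{2}} = \frac{1}{17}$)
$\left(O{\left(9 \right)} + n{\left(10,E{\left(2 \right)} \right)}\right) 91 = \left(\frac{1}{17} - -240\right) 91 = \left(\frac{1}{17} + 240\right) 91 = \frac{4081}{17} \cdot 91 = \frac{371371}{17}$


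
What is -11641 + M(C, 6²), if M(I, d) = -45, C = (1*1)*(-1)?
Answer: -11686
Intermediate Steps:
C = -1 (C = 1*(-1) = -1)
-11641 + M(C, 6²) = -11641 - 45 = -11686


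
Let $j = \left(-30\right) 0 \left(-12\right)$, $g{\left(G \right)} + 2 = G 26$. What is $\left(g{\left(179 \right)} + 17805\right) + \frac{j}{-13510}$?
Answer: $22457$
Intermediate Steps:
$g{\left(G \right)} = -2 + 26 G$ ($g{\left(G \right)} = -2 + G 26 = -2 + 26 G$)
$j = 0$ ($j = 0 \left(-12\right) = 0$)
$\left(g{\left(179 \right)} + 17805\right) + \frac{j}{-13510} = \left(\left(-2 + 26 \cdot 179\right) + 17805\right) + \frac{0}{-13510} = \left(\left(-2 + 4654\right) + 17805\right) + 0 \left(- \frac{1}{13510}\right) = \left(4652 + 17805\right) + 0 = 22457 + 0 = 22457$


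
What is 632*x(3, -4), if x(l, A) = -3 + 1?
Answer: -1264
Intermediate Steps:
x(l, A) = -2
632*x(3, -4) = 632*(-2) = -1264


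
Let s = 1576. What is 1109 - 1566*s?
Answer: -2466907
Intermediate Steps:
1109 - 1566*s = 1109 - 1566*1576 = 1109 - 2468016 = -2466907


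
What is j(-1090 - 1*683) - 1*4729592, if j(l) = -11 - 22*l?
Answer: -4690597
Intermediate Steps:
j(-1090 - 1*683) - 1*4729592 = (-11 - 22*(-1090 - 1*683)) - 1*4729592 = (-11 - 22*(-1090 - 683)) - 4729592 = (-11 - 22*(-1773)) - 4729592 = (-11 + 39006) - 4729592 = 38995 - 4729592 = -4690597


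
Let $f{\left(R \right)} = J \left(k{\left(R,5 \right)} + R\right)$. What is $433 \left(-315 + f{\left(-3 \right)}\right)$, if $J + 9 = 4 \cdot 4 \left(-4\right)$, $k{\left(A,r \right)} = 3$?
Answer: $-136395$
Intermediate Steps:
$J = -73$ ($J = -9 + 4 \cdot 4 \left(-4\right) = -9 + 16 \left(-4\right) = -9 - 64 = -73$)
$f{\left(R \right)} = -219 - 73 R$ ($f{\left(R \right)} = - 73 \left(3 + R\right) = -219 - 73 R$)
$433 \left(-315 + f{\left(-3 \right)}\right) = 433 \left(-315 - 0\right) = 433 \left(-315 + \left(-219 + 219\right)\right) = 433 \left(-315 + 0\right) = 433 \left(-315\right) = -136395$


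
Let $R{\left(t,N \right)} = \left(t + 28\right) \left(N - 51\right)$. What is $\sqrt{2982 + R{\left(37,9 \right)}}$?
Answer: $6 \sqrt{7} \approx 15.875$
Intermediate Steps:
$R{\left(t,N \right)} = \left(-51 + N\right) \left(28 + t\right)$ ($R{\left(t,N \right)} = \left(28 + t\right) \left(-51 + N\right) = \left(-51 + N\right) \left(28 + t\right)$)
$\sqrt{2982 + R{\left(37,9 \right)}} = \sqrt{2982 + \left(-1428 - 1887 + 28 \cdot 9 + 9 \cdot 37\right)} = \sqrt{2982 + \left(-1428 - 1887 + 252 + 333\right)} = \sqrt{2982 - 2730} = \sqrt{252} = 6 \sqrt{7}$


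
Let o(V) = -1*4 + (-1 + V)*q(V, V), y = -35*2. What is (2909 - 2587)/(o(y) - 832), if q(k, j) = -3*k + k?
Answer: -161/5388 ≈ -0.029881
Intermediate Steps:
y = -70
q(k, j) = -2*k
o(V) = -4 - 2*V*(-1 + V) (o(V) = -1*4 + (-1 + V)*(-2*V) = -4 - 2*V*(-1 + V))
(2909 - 2587)/(o(y) - 832) = (2909 - 2587)/((-4 - 2*(-70)**2 + 2*(-70)) - 832) = 322/((-4 - 2*4900 - 140) - 832) = 322/((-4 - 9800 - 140) - 832) = 322/(-9944 - 832) = 322/(-10776) = 322*(-1/10776) = -161/5388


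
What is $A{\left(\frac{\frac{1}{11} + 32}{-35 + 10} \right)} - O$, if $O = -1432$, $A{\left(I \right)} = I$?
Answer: $\frac{393447}{275} \approx 1430.7$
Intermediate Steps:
$A{\left(\frac{\frac{1}{11} + 32}{-35 + 10} \right)} - O = \frac{\frac{1}{11} + 32}{-35 + 10} - -1432 = \frac{\frac{1}{11} + 32}{-25} + 1432 = \frac{353}{11} \left(- \frac{1}{25}\right) + 1432 = - \frac{353}{275} + 1432 = \frac{393447}{275}$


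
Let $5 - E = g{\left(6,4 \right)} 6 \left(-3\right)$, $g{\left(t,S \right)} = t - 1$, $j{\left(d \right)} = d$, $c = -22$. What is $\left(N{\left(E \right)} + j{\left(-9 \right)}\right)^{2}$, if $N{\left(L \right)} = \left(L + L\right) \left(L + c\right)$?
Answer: $192127321$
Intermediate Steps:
$g{\left(t,S \right)} = -1 + t$
$E = 95$ ($E = 5 - \left(-1 + 6\right) 6 \left(-3\right) = 5 - 5 \cdot 6 \left(-3\right) = 5 - 30 \left(-3\right) = 5 - -90 = 5 + 90 = 95$)
$N{\left(L \right)} = 2 L \left(-22 + L\right)$ ($N{\left(L \right)} = \left(L + L\right) \left(L - 22\right) = 2 L \left(-22 + L\right)$)
$\left(N{\left(E \right)} + j{\left(-9 \right)}\right)^{2} = \left(2 \cdot 95 \left(-22 + 95\right) - 9\right)^{2} = \left(2 \cdot 95 \cdot 73 - 9\right)^{2} = \left(13870 - 9\right)^{2} = 13861^{2} = 192127321$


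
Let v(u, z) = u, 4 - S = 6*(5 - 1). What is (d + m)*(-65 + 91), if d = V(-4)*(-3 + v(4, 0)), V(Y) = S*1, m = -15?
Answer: -910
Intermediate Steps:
S = -20 (S = 4 - 6*(5 - 1) = 4 - 6*4 = 4 - 1*24 = 4 - 24 = -20)
V(Y) = -20 (V(Y) = -20*1 = -20)
d = -20 (d = -20*(-3 + 4) = -20*1 = -20)
(d + m)*(-65 + 91) = (-20 - 15)*(-65 + 91) = -35*26 = -910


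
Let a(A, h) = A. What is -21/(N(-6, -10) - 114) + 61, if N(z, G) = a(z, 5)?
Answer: 2447/40 ≈ 61.175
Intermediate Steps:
N(z, G) = z
-21/(N(-6, -10) - 114) + 61 = -21/(-6 - 114) + 61 = -21/(-120) + 61 = -1/120*(-21) + 61 = 7/40 + 61 = 2447/40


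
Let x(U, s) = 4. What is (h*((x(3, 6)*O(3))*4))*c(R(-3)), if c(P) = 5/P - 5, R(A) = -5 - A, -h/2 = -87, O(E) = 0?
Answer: 0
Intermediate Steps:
h = 174 (h = -2*(-87) = 174)
c(P) = -5 + 5/P
(h*((x(3, 6)*O(3))*4))*c(R(-3)) = (174*((4*0)*4))*(-5 + 5/(-5 - 1*(-3))) = (174*(0*4))*(-5 + 5/(-5 + 3)) = (174*0)*(-5 + 5/(-2)) = 0*(-5 + 5*(-½)) = 0*(-5 - 5/2) = 0*(-15/2) = 0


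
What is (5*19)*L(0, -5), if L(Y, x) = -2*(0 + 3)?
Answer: -570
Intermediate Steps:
L(Y, x) = -6 (L(Y, x) = -2*3 = -6)
(5*19)*L(0, -5) = (5*19)*(-6) = 95*(-6) = -570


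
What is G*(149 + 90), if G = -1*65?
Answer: -15535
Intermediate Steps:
G = -65
G*(149 + 90) = -65*(149 + 90) = -65*239 = -15535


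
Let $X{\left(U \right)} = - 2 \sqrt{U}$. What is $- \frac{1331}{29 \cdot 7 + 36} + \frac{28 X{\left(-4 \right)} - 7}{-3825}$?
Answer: $- \frac{5089402}{914175} + \frac{112 i}{3825} \approx -5.5672 + 0.029281 i$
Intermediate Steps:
$- \frac{1331}{29 \cdot 7 + 36} + \frac{28 X{\left(-4 \right)} - 7}{-3825} = - \frac{1331}{29 \cdot 7 + 36} + \frac{28 \left(- 2 \sqrt{-4}\right) - 7}{-3825} = - \frac{1331}{203 + 36} + \left(28 \left(- 2 \cdot 2 i\right) - 7\right) \left(- \frac{1}{3825}\right) = - \frac{1331}{239} + \left(28 \left(- 4 i\right) - 7\right) \left(- \frac{1}{3825}\right) = \left(-1331\right) \frac{1}{239} + \left(- 112 i - 7\right) \left(- \frac{1}{3825}\right) = - \frac{1331}{239} + \left(-7 - 112 i\right) \left(- \frac{1}{3825}\right) = - \frac{1331}{239} + \left(\frac{7}{3825} + \frac{112 i}{3825}\right) = - \frac{5089402}{914175} + \frac{112 i}{3825}$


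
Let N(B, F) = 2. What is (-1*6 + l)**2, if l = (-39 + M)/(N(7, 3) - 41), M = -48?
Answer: 2401/169 ≈ 14.207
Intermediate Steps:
l = 29/13 (l = (-39 - 48)/(2 - 41) = -87/(-39) = -87*(-1/39) = 29/13 ≈ 2.2308)
(-1*6 + l)**2 = (-1*6 + 29/13)**2 = (-6 + 29/13)**2 = (-49/13)**2 = 2401/169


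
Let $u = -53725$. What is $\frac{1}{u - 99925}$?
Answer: $- \frac{1}{153650} \approx -6.5083 \cdot 10^{-6}$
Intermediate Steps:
$\frac{1}{u - 99925} = \frac{1}{-53725 - 99925} = \frac{1}{-153650} = - \frac{1}{153650}$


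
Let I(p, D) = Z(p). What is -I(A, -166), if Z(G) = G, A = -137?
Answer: 137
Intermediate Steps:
I(p, D) = p
-I(A, -166) = -1*(-137) = 137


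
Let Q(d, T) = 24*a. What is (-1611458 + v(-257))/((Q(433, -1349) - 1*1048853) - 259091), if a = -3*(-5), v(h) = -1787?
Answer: 1613245/1307584 ≈ 1.2338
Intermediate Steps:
a = 15
Q(d, T) = 360 (Q(d, T) = 24*15 = 360)
(-1611458 + v(-257))/((Q(433, -1349) - 1*1048853) - 259091) = (-1611458 - 1787)/((360 - 1*1048853) - 259091) = -1613245/((360 - 1048853) - 259091) = -1613245/(-1048493 - 259091) = -1613245/(-1307584) = -1613245*(-1/1307584) = 1613245/1307584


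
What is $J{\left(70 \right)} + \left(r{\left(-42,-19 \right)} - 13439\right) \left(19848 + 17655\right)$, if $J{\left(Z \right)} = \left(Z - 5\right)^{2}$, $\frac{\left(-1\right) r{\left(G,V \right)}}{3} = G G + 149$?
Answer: $-719228309$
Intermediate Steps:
$r{\left(G,V \right)} = -447 - 3 G^{2}$ ($r{\left(G,V \right)} = - 3 \left(G G + 149\right) = - 3 \left(G^{2} + 149\right) = - 3 \left(149 + G^{2}\right) = -447 - 3 G^{2}$)
$J{\left(Z \right)} = \left(-5 + Z\right)^{2}$
$J{\left(70 \right)} + \left(r{\left(-42,-19 \right)} - 13439\right) \left(19848 + 17655\right) = \left(-5 + 70\right)^{2} + \left(\left(-447 - 3 \left(-42\right)^{2}\right) - 13439\right) \left(19848 + 17655\right) = 65^{2} + \left(\left(-447 - 5292\right) - 13439\right) 37503 = 4225 + \left(\left(-447 - 5292\right) - 13439\right) 37503 = 4225 + \left(-5739 - 13439\right) 37503 = 4225 - 719232534 = -719228309$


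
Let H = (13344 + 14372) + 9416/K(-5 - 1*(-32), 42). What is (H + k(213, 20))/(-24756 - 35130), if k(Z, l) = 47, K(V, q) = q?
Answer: -587731/1257606 ≈ -0.46734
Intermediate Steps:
H = 586744/21 (H = (13344 + 14372) + 9416/42 = 27716 + 9416*(1/42) = 27716 + 4708/21 = 586744/21 ≈ 27940.)
(H + k(213, 20))/(-24756 - 35130) = (586744/21 + 47)/(-24756 - 35130) = (587731/21)/(-59886) = (587731/21)*(-1/59886) = -587731/1257606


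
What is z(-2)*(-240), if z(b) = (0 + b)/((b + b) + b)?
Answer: -80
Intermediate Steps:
z(b) = 1/3 (z(b) = b/(2*b + b) = b/((3*b)) = b*(1/(3*b)) = 1/3)
z(-2)*(-240) = (1/3)*(-240) = -80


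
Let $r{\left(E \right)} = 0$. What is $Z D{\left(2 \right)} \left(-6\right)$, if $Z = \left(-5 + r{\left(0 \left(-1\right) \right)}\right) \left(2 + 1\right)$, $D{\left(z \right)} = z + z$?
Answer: $360$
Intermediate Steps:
$D{\left(z \right)} = 2 z$
$Z = -15$ ($Z = \left(-5 + 0\right) \left(2 + 1\right) = \left(-5\right) 3 = -15$)
$Z D{\left(2 \right)} \left(-6\right) = - 15 \cdot 2 \cdot 2 \left(-6\right) = \left(-15\right) 4 \left(-6\right) = \left(-60\right) \left(-6\right) = 360$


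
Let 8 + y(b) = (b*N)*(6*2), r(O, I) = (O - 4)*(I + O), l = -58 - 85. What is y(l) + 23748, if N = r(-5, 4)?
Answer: 8296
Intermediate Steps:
l = -143
r(O, I) = (-4 + O)*(I + O)
N = 9 (N = (-5)² - 4*4 - 4*(-5) + 4*(-5) = 25 - 16 + 20 - 20 = 9)
y(b) = -8 + 108*b (y(b) = -8 + (b*9)*(6*2) = -8 + (9*b)*12 = -8 + 108*b)
y(l) + 23748 = (-8 + 108*(-143)) + 23748 = (-8 - 15444) + 23748 = -15452 + 23748 = 8296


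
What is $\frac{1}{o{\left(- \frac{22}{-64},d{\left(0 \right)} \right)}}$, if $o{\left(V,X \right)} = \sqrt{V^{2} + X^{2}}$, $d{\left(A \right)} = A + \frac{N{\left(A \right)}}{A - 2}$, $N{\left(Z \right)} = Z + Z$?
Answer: $\frac{32}{11} \approx 2.9091$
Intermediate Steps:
$N{\left(Z \right)} = 2 Z$
$d{\left(A \right)} = A + \frac{2 A}{-2 + A}$ ($d{\left(A \right)} = A + \frac{2 A}{A - 2} = A + \frac{2 A}{-2 + A}$)
$\frac{1}{o{\left(- \frac{22}{-64},d{\left(0 \right)} \right)}} = \frac{1}{\sqrt{\left(- \frac{22}{-64}\right)^{2} + \left(\frac{0^{2}}{-2 + 0}\right)^{2}}} = \frac{1}{\sqrt{\left(\left(-22\right) \left(- \frac{1}{64}\right)\right)^{2} + \left(\frac{0}{-2}\right)^{2}}} = \frac{1}{\sqrt{\left(\frac{11}{32}\right)^{2} + \left(0 \left(- \frac{1}{2}\right)\right)^{2}}} = \frac{1}{\sqrt{\frac{121}{1024} + 0^{2}}} = \frac{1}{\sqrt{\frac{121}{1024} + 0}} = \frac{1}{\sqrt{\frac{121}{1024}}} = \frac{1}{\frac{11}{32}} = \frac{32}{11}$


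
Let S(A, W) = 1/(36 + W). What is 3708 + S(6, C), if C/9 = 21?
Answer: 834301/225 ≈ 3708.0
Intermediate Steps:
C = 189 (C = 9*21 = 189)
3708 + S(6, C) = 3708 + 1/(36 + 189) = 3708 + 1/225 = 834301/225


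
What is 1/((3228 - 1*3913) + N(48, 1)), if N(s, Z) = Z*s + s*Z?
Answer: -1/589 ≈ -0.0016978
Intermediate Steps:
N(s, Z) = 2*Z*s (N(s, Z) = Z*s + Z*s = 2*Z*s)
1/((3228 - 1*3913) + N(48, 1)) = 1/((3228 - 1*3913) + 2*1*48) = 1/((3228 - 3913) + 96) = 1/(-685 + 96) = 1/(-589) = -1/589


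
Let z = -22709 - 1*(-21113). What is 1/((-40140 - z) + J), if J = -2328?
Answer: -1/40872 ≈ -2.4467e-5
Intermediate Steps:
z = -1596 (z = -22709 + 21113 = -1596)
1/((-40140 - z) + J) = 1/((-40140 - 1*(-1596)) - 2328) = 1/((-40140 + 1596) - 2328) = 1/(-38544 - 2328) = 1/(-40872) = -1/40872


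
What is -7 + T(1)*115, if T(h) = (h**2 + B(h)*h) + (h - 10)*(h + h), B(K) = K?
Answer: -1847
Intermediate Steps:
T(h) = 2*h**2 + 2*h*(-10 + h) (T(h) = (h**2 + h*h) + (h - 10)*(h + h) = (h**2 + h**2) + (-10 + h)*(2*h) = 2*h**2 + 2*h*(-10 + h))
-7 + T(1)*115 = -7 + (4*1*(-5 + 1))*115 = -7 + (4*1*(-4))*115 = -7 - 16*115 = -7 - 1840 = -1847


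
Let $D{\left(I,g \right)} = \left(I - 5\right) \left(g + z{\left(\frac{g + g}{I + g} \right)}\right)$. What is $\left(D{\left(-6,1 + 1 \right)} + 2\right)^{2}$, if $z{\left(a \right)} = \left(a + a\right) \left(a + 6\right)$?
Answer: $8100$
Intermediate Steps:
$z{\left(a \right)} = 2 a \left(6 + a\right)$
$D{\left(I,g \right)} = \left(-5 + I\right) \left(g + \frac{4 g \left(6 + \frac{2 g}{I + g}\right)}{I + g}\right)$ ($D{\left(I,g \right)} = \left(I - 5\right) \left(g + 2 \frac{g + g}{I + g} \left(6 + \frac{g + g}{I + g}\right)\right) = \left(-5 + I\right) \left(g + 2 \frac{2 g}{I + g} \left(6 + \frac{2 g}{I + g}\right)\right) = \left(-5 + I\right) \left(g + \frac{4 g \left(6 + \frac{2 g}{I + g}\right)}{I + g}\right)$)
$\left(D{\left(-6,1 + 1 \right)} + 2\right)^{2} = \left(\frac{\left(1 + 1\right) \left(- 160 \left(1 + 1\right) - -720 + \left(-6 + \left(1 + 1\right)\right)^{2} \left(-5 - 6\right) + 8 \left(-6\right) \left(3 \left(-6\right) + 4 \left(1 + 1\right)\right)\right)}{\left(-6 + \left(1 + 1\right)\right)^{2}} + 2\right)^{2} = \left(\frac{2 \left(\left(-160\right) 2 + 720 + \left(-6 + 2\right)^{2} \left(-11\right) + 8 \left(-6\right) \left(-18 + 4 \cdot 2\right)\right)}{\left(-6 + 2\right)^{2}} + 2\right)^{2} = \left(\frac{2 \left(-320 + 720 + \left(-4\right)^{2} \left(-11\right) + 8 \left(-6\right) \left(-18 + 8\right)\right)}{16} + 2\right)^{2} = \left(2 \cdot \frac{1}{16} \left(-320 + 720 + 16 \left(-11\right) + 8 \left(-6\right) \left(-10\right)\right) + 2\right)^{2} = \left(2 \cdot \frac{1}{16} \left(-320 + 720 - 176 + 480\right) + 2\right)^{2} = \left(2 \cdot \frac{1}{16} \cdot 704 + 2\right)^{2} = \left(88 + 2\right)^{2} = 90^{2} = 8100$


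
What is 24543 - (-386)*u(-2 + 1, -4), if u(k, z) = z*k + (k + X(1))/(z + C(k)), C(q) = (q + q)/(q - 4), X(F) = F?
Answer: 26087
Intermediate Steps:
C(q) = 2*q/(-4 + q) (C(q) = (2*q)/(-4 + q) = 2*q/(-4 + q))
u(k, z) = k*z + (1 + k)/(z + 2*k/(-4 + k)) (u(k, z) = z*k + (k + 1)/(z + 2*k/(-4 + k)) = k*z + (1 + k)/(z + 2*k/(-4 + k)))
24543 - (-386)*u(-2 + 1, -4) = 24543 - (-386)*((-4 + (-2 + 1))*(1 + (-2 + 1) + (-2 + 1)*(-4)²) + 2*(-4)*(-2 + 1)²)/(2*(-2 + 1) - 4*(-4 + (-2 + 1))) = 24543 - (-386)*((-4 - 1)*(1 - 1 - 1*16) + 2*(-4)*(-1)²)/(2*(-1) - 4*(-4 - 1)) = 24543 - (-386)*(-5*(1 - 1 - 16) + 2*(-4)*1)/(-2 - 4*(-5)) = 24543 - (-386)*(-5*(-16) - 8)/(-2 + 20) = 24543 - (-386)*(80 - 8)/18 = 24543 - (-386)*(1/18)*72 = 24543 - (-386)*4 = 24543 - 1*(-1544) = 24543 + 1544 = 26087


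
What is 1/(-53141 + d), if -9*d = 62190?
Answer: -1/60051 ≈ -1.6653e-5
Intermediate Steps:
d = -6910 (d = -1/9*62190 = -6910)
1/(-53141 + d) = 1/(-53141 - 6910) = 1/(-60051) = -1/60051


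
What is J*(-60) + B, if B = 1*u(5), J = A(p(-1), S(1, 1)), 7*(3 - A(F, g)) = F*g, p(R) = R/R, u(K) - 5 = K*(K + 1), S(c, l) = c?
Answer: -955/7 ≈ -136.43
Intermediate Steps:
u(K) = 5 + K*(1 + K) (u(K) = 5 + K*(K + 1) = 5 + K*(1 + K))
p(R) = 1
A(F, g) = 3 - F*g/7
J = 20/7 (J = 3 - ⅐*1*1 = 3 - ⅐ = 20/7 ≈ 2.8571)
B = 35 (B = 1*(5 + 5 + 5²) = 1*(5 + 5 + 25) = 1*35 = 35)
J*(-60) + B = (20/7)*(-60) + 35 = -1200/7 + 35 = -955/7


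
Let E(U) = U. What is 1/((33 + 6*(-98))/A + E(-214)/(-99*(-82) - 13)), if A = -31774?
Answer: -257528270/2301361 ≈ -111.90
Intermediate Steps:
1/((33 + 6*(-98))/A + E(-214)/(-99*(-82) - 13)) = 1/((33 + 6*(-98))/(-31774) - 214/(-99*(-82) - 13)) = 1/((33 - 588)*(-1/31774) - 214/(8118 - 13)) = 1/(-555*(-1/31774) - 214/8105) = 1/(555/31774 - 214*1/8105) = 1/(555/31774 - 214/8105) = 1/(-2301361/257528270) = -257528270/2301361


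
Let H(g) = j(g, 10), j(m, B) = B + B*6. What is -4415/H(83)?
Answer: -883/14 ≈ -63.071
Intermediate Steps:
j(m, B) = 7*B (j(m, B) = B + 6*B = 7*B)
H(g) = 70 (H(g) = 7*10 = 70)
-4415/H(83) = -4415/70 = -4415*1/70 = -883/14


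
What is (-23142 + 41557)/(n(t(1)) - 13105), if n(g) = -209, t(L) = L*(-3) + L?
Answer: -18415/13314 ≈ -1.3831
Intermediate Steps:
t(L) = -2*L (t(L) = -3*L + L = -2*L)
(-23142 + 41557)/(n(t(1)) - 13105) = (-23142 + 41557)/(-209 - 13105) = 18415/(-13314) = 18415*(-1/13314) = -18415/13314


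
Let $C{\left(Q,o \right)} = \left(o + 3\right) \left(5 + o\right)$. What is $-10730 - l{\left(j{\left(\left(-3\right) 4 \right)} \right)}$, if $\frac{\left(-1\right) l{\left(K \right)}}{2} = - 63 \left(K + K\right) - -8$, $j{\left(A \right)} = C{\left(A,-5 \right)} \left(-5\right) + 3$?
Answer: $-11470$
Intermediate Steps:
$C{\left(Q,o \right)} = \left(3 + o\right) \left(5 + o\right)$
$j{\left(A \right)} = 3$ ($j{\left(A \right)} = \left(15 + \left(-5\right)^{2} + 8 \left(-5\right)\right) \left(-5\right) + 3 = \left(15 + 25 - 40\right) \left(-5\right) + 3 = 0 \left(-5\right) + 3 = 0 + 3 = 3$)
$l{\left(K \right)} = -16 + 252 K$ ($l{\left(K \right)} = - 2 \left(- 63 \left(K + K\right) - -8\right) = - 2 \left(- 63 \cdot 2 K + 8\right) = - 2 \left(- 126 K + 8\right) = - 2 \left(8 - 126 K\right) = -16 + 252 K$)
$-10730 - l{\left(j{\left(\left(-3\right) 4 \right)} \right)} = -10730 - \left(-16 + 252 \cdot 3\right) = -10730 - \left(-16 + 756\right) = -10730 - 740 = -11470$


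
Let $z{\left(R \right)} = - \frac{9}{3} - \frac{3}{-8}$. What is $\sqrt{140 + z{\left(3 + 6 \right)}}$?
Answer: $\frac{\sqrt{2198}}{4} \approx 11.721$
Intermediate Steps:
$z{\left(R \right)} = - \frac{21}{8}$ ($z{\left(R \right)} = \left(-9\right) \frac{1}{3} - - \frac{3}{8} = -3 + \frac{3}{8} = - \frac{21}{8}$)
$\sqrt{140 + z{\left(3 + 6 \right)}} = \sqrt{140 - \frac{21}{8}} = \sqrt{\frac{1099}{8}} = \frac{\sqrt{2198}}{4}$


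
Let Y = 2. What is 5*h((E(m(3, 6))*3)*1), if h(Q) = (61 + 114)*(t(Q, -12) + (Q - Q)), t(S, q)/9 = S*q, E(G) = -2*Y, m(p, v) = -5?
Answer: 1134000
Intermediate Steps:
E(G) = -4 (E(G) = -2*2 = -4)
t(S, q) = 9*S*q (t(S, q) = 9*(S*q) = 9*S*q)
h(Q) = -18900*Q (h(Q) = (61 + 114)*(9*Q*(-12) + (Q - Q)) = 175*(-108*Q + 0) = 175*(-108*Q) = -18900*Q)
5*h((E(m(3, 6))*3)*1) = 5*(-18900*(-4*3)) = 5*(-(-226800)) = 5*(-18900*(-12)) = 5*226800 = 1134000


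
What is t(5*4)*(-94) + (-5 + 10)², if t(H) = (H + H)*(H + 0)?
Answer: -75175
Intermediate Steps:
t(H) = 2*H² (t(H) = (2*H)*H = 2*H²)
t(5*4)*(-94) + (-5 + 10)² = (2*(5*4)²)*(-94) + (-5 + 10)² = (2*20²)*(-94) + 5² = (2*400)*(-94) + 25 = 800*(-94) + 25 = -75200 + 25 = -75175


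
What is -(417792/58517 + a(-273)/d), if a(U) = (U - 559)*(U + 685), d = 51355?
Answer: -1397016832/3005140535 ≈ -0.46488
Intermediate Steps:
a(U) = (-559 + U)*(685 + U)
-(417792/58517 + a(-273)/d) = -(417792/58517 + (-382915 + (-273)**2 + 126*(-273))/51355) = -(417792*(1/58517) + (-382915 + 74529 - 34398)*(1/51355)) = -(417792/58517 - 342784*1/51355) = -(417792/58517 - 342784/51355) = -1*1397016832/3005140535 = -1397016832/3005140535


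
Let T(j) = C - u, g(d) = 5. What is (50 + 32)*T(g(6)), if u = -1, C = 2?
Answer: 246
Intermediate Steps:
T(j) = 3 (T(j) = 2 - 1*(-1) = 2 + 1 = 3)
(50 + 32)*T(g(6)) = (50 + 32)*3 = 82*3 = 246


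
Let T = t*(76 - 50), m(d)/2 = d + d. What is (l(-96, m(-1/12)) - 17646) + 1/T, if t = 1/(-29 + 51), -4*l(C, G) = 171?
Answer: -919771/52 ≈ -17688.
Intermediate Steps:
m(d) = 4*d (m(d) = 2*(d + d) = 2*(2*d) = 4*d)
l(C, G) = -171/4 (l(C, G) = -¼*171 = -171/4)
t = 1/22 ≈ 0.045455
T = 13/11 (T = (76 - 50)/22 = (1/22)*26 = 13/11 ≈ 1.1818)
(l(-96, m(-1/12)) - 17646) + 1/T = (-171/4 - 17646) + 1/(13/11) = -70755/4 + 11/13 = -919771/52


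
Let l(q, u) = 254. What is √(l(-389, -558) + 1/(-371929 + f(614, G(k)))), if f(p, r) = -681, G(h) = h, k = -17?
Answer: √35264905500790/372610 ≈ 15.937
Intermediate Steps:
√(l(-389, -558) + 1/(-371929 + f(614, G(k)))) = √(254 + 1/(-371929 - 681)) = √(254 + 1/(-372610)) = √(254 - 1/372610) = √(94642939/372610) = √35264905500790/372610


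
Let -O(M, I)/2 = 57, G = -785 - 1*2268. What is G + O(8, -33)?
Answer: -3167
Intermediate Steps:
G = -3053 (G = -785 - 2268 = -3053)
O(M, I) = -114 (O(M, I) = -2*57 = -114)
G + O(8, -33) = -3053 - 114 = -3167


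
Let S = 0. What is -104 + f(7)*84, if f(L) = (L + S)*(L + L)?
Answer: 8128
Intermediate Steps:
f(L) = 2*L**2 (f(L) = (L + 0)*(L + L) = L*(2*L) = 2*L**2)
-104 + f(7)*84 = -104 + (2*7**2)*84 = -104 + (2*49)*84 = -104 + 98*84 = -104 + 8232 = 8128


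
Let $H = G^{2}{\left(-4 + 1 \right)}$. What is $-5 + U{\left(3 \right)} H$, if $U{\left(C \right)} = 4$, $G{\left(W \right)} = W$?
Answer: $31$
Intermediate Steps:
$H = 9$ ($H = \left(-4 + 1\right)^{2} = \left(-3\right)^{2} = 9$)
$-5 + U{\left(3 \right)} H = -5 + 4 \cdot 9 = -5 + 36 = 31$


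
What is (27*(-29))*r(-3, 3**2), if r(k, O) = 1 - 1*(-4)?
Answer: -3915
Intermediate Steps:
r(k, O) = 5 (r(k, O) = 1 + 4 = 5)
(27*(-29))*r(-3, 3**2) = (27*(-29))*5 = -783*5 = -3915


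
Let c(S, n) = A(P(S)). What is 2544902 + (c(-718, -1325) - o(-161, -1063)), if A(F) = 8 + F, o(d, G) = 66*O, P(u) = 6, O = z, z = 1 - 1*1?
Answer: 2544916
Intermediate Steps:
z = 0 (z = 1 - 1 = 0)
O = 0
o(d, G) = 0 (o(d, G) = 66*0 = 0)
c(S, n) = 14 (c(S, n) = 8 + 6 = 14)
2544902 + (c(-718, -1325) - o(-161, -1063)) = 2544902 + (14 - 1*0) = 2544902 + (14 + 0) = 2544902 + 14 = 2544916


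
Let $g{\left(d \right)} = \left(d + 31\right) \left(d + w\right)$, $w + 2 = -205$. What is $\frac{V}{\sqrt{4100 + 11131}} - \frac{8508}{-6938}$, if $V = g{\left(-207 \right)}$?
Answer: $\frac{4254}{3469} + \frac{24288 \sqrt{15231}}{5077} \approx 591.63$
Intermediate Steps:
$w = -207$ ($w = -2 - 205 = -207$)
$g{\left(d \right)} = \left(-207 + d\right) \left(31 + d\right)$ ($g{\left(d \right)} = \left(d + 31\right) \left(d - 207\right) = \left(31 + d\right) \left(-207 + d\right) = \left(-207 + d\right) \left(31 + d\right)$)
$V = 72864$ ($V = -6417 + \left(-207\right)^{2} - -36432 = -6417 + 42849 + 36432 = 72864$)
$\frac{V}{\sqrt{4100 + 11131}} - \frac{8508}{-6938} = \frac{72864}{\sqrt{4100 + 11131}} - \frac{8508}{-6938} = \frac{72864}{\sqrt{15231}} - - \frac{4254}{3469} = 72864 \frac{\sqrt{15231}}{15231} + \frac{4254}{3469} = \frac{24288 \sqrt{15231}}{5077} + \frac{4254}{3469} = \frac{4254}{3469} + \frac{24288 \sqrt{15231}}{5077}$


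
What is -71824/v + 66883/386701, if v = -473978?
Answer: 29737741599/91643883289 ≈ 0.32449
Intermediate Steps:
-71824/v + 66883/386701 = -71824/(-473978) + 66883/386701 = -71824*(-1/473978) + 66883*(1/386701) = 35912/236989 + 66883/386701 = 29737741599/91643883289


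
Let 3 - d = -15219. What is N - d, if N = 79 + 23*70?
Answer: -13533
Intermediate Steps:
d = 15222 (d = 3 - 1*(-15219) = 3 + 15219 = 15222)
N = 1689 (N = 79 + 1610 = 1689)
N - d = 1689 - 1*15222 = 1689 - 15222 = -13533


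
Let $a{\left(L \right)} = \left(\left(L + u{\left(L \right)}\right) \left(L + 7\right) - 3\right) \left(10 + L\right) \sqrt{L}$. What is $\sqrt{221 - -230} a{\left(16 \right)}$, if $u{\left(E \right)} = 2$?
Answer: $42744 \sqrt{451} \approx 9.0774 \cdot 10^{5}$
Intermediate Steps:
$a{\left(L \right)} = \sqrt{L} \left(-3 + \left(2 + L\right) \left(7 + L\right)\right) \left(10 + L\right)$ ($a{\left(L \right)} = \left(\left(L + 2\right) \left(L + 7\right) - 3\right) \left(10 + L\right) \sqrt{L} = \left(\left(2 + L\right) \left(7 + L\right) - 3\right) \left(10 + L\right) \sqrt{L} = \left(-3 + \left(2 + L\right) \left(7 + L\right)\right) \left(10 + L\right) \sqrt{L} = \sqrt{L} \left(-3 + \left(2 + L\right) \left(7 + L\right)\right) \left(10 + L\right)$)
$\sqrt{221 - -230} a{\left(16 \right)} = \sqrt{221 - -230} \sqrt{16} \left(110 + 16^{3} + 19 \cdot 16^{2} + 101 \cdot 16\right) = \sqrt{221 + 230} \cdot 4 \left(110 + 4096 + 19 \cdot 256 + 1616\right) = \sqrt{451} \cdot 4 \left(110 + 4096 + 4864 + 1616\right) = \sqrt{451} \cdot 4 \cdot 10686 = \sqrt{451} \cdot 42744 = 42744 \sqrt{451}$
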